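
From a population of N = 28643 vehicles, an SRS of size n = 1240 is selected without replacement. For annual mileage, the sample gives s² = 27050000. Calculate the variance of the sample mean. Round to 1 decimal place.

Under SRS without replacement, Var(ȳ) = (1 − f)·s²/n with f = n/N = 1240/28643 = 0.04329155.
Var(ȳ) = (1 − 0.04329155)·27050000/1240 = 0.95670845·21814.516 = 20870.132.

20870.1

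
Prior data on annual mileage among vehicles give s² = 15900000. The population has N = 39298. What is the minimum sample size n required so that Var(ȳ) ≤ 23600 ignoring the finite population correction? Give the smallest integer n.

Without fpc, n₀ = s²/D = 15900000/23600 = 673.7288.
Rounding up, n = 674.

674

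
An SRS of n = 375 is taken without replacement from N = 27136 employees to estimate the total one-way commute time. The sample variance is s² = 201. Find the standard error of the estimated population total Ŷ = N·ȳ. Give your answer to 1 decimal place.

Var(Ŷ) = N²·Var(ȳ) = N²·(1 − n/N)·s²/n.
f = 375/27136 = 0.01381928; Var(ȳ) = 0.98618072·201/375 = 0.52859287.
Var(Ŷ) = 27136² · 0.52859287 = 3.8923597 × 10^8.
SE(Ŷ) = √(3.8923597 × 10^8) = 19729.1.

19729.1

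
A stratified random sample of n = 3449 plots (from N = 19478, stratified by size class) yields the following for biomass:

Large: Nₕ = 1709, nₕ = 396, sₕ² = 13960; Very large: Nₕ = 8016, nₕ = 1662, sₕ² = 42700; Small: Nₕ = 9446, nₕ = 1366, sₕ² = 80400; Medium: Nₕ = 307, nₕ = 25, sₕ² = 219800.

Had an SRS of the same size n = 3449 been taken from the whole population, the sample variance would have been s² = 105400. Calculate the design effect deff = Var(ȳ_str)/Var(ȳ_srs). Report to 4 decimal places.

Var(ȳ_str) = Σ Wₕ²(1−fₕ)sₕ²/nₕ with Wₕ = Nₕ/19478:
  Large: (1709/19478)²·(1−396/1709)·13960/396 = 0.20850107
  Very large: (8016/19478)²·(1−1662/8016)·42700/1662 = 3.4491577
  Small: (9446/19478)²·(1−1366/9446)·80400/1366 = 11.84066
  Medium: (307/19478)²·(1−25/307)·219800/25 = 2.0062564
  → Var(ȳ_str) = 17.504575.
Var(ȳ_srs) = (1 − 3449/19478)·105400/3449 = 25.148349.
deff = 17.504575 / 25.148349 = 0.6961.

0.6961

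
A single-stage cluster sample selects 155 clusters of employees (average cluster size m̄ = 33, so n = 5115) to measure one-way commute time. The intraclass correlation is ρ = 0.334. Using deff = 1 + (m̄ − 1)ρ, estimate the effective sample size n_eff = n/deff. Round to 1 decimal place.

437.6

deff = 1 + (33 − 1)·0.334 = 1 + 10.688 = 11.688.
n_eff = 5115 / 11.688 = 437.6.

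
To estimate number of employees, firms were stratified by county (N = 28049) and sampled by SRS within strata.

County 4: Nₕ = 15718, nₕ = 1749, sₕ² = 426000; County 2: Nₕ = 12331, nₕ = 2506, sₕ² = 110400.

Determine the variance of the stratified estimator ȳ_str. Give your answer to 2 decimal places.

Var(ȳ_str) = Σₕ Wₕ²(1 − fₕ)sₕ²/nₕ with Wₕ = Nₕ/N, N = 28049.
County 4: Wₕ = 0.56037648; term = 0.56037648²·(1 − 0.11127370)·426000/1749 = 67.974751.
County 2: Wₕ = 0.43962352; term = 0.43962352²·(1 − 0.20322764)·110400/2506 = 6.7839728.
Sum = 74.758724.

74.76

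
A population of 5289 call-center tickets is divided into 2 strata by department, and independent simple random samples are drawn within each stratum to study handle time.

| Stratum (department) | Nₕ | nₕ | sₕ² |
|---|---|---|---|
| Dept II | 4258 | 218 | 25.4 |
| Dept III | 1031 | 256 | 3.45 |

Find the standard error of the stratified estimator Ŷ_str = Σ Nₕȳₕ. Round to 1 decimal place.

Var(Ŷ_str) = Σₕ Nₕ²(1 − fₕ)sₕ²/nₕ.
Dept II: 4258²·(1 − 218/4258)·25.4/218 = 2.004307 × 10^6.
Dept III: 1031²·(1 − 256/1031)·3.45/256 = 10768.11.
Sum = 2.0150751 × 10^6.
SE = √(2.0150751 × 10^6) = 1419.5.

1419.5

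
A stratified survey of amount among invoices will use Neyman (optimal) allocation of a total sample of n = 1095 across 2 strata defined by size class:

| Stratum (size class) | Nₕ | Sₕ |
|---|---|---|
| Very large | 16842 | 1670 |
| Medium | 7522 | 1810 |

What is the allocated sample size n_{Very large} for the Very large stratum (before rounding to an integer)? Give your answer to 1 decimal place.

737.8

Neyman allocation: nₕ = n·NₕSₕ / Σⱼ NⱼSⱼ.
Σ NⱼSⱼ = 16842·1670 + 7522·1810 = 4.174096 × 10^7.
n_{Very large} = 1095·16842·1670 / (4.174096 × 10^7) = 737.8.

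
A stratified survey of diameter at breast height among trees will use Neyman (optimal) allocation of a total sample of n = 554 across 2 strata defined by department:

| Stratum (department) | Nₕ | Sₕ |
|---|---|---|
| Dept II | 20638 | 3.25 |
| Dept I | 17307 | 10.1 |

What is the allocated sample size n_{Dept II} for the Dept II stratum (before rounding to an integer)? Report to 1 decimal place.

153.6

Neyman allocation: nₕ = n·NₕSₕ / Σⱼ NⱼSⱼ.
Σ NⱼSⱼ = 20638·3.25 + 17307·10.1 = 241874.2.
n_{Dept II} = 554·20638·3.25 / 241874.2 = 153.6.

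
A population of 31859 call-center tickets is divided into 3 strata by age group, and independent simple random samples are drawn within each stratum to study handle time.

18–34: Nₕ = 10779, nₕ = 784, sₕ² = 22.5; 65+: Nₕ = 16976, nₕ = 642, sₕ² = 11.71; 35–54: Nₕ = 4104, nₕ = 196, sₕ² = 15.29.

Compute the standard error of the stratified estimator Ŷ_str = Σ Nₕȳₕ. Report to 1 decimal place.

Var(Ŷ_str) = Σₕ Nₕ²(1 − fₕ)sₕ²/nₕ.
18–34: 10779²·(1 − 784/10779)·22.5/784 = 3.0919163 × 10^6.
65+: 16976²·(1 − 642/16976)·11.71/642 = 5.0576618 × 10^6.
35–54: 4104²·(1 − 196/4104)·15.29/196 = 1.2511614 × 10^6.
Sum = 9.4007395 × 10^6.
SE = √(9.4007395 × 10^6) = 3066.1.

3066.1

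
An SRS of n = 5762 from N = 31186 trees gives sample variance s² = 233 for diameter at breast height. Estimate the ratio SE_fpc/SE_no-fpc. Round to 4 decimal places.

0.9029

f = n/N = 5762/31186 = 0.18476239.
SE_no-fpc = √(s²/n) = 0.2010904; SE_fpc = √((1−f)s²/n) = 0.18156554.
Ratio = √(1−f) = 0.90290509.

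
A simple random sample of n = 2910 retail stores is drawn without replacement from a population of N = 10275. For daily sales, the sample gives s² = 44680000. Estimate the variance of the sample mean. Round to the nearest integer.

Under SRS without replacement, Var(ȳ) = (1 − f)·s²/n with f = n/N = 2910/10275 = 0.28321168.
Var(ȳ) = (1 − 0.28321168)·44680000/2910 = 0.71678832·15353.952 = 11005.533.

11006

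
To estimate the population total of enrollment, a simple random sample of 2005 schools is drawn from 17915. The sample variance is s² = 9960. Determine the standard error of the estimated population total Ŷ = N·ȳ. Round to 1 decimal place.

Var(Ŷ) = N²·Var(ȳ) = N²·(1 − n/N)·s²/n.
f = 2005/17915 = 0.11191739; Var(ȳ) = 0.88808261·9960/2005 = 4.4116224.
Var(Ŷ) = 17915² · 4.4116224 = 1.415898 × 10^9.
SE(Ŷ) = √(1.415898 × 10^9) = 37628.4.

37628.4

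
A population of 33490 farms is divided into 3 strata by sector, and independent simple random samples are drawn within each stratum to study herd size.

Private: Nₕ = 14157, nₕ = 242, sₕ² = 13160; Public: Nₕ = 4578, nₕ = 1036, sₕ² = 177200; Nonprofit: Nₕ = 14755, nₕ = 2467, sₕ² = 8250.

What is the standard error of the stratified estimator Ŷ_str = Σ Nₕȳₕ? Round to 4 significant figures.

118700

Var(Ŷ_str) = Σₕ Nₕ²(1 − fₕ)sₕ²/nₕ.
Private: 14157²·(1 − 242/14157)·13160/242 = 1.0712602 × 10^10.
Public: 4578²·(1 − 1036/4578)·177200/1036 = 2.7735009 × 10^9.
Nonprofit: 14755²·(1 − 2467/14755)·8250/2467 = 6.0632464 × 10^8.
Sum = 1.4092428 × 10^10.
SE = √(1.4092428 × 10^10) = 118700.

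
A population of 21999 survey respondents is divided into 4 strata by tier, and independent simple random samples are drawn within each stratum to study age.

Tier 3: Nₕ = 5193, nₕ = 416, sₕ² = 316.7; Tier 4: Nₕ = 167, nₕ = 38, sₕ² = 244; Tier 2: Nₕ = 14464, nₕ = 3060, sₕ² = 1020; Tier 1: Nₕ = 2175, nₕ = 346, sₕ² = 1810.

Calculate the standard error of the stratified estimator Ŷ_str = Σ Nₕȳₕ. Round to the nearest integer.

Var(Ŷ_str) = Σₕ Nₕ²(1 − fₕ)sₕ²/nₕ.
Tier 3: 5193²·(1 − 416/5193)·316.7/416 = 1.8885492 × 10^7.
Tier 4: 167²·(1 − 38/167)·244/38 = 138328.74.
Tier 2: 14464²·(1 − 3060/14464)·1020/3060 = 5.4982485 × 10^7.
Tier 1: 2175²·(1 − 346/2175)·1810/346 = 2.0810161 × 10^7.
Sum = 9.4816467 × 10^7.
SE = √(9.4816467 × 10^7) = 9737.

9737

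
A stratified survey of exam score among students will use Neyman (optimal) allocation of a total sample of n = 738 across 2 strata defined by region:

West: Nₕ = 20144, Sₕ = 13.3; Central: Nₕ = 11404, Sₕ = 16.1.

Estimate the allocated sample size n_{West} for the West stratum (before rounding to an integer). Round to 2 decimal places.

Neyman allocation: nₕ = n·NₕSₕ / Σⱼ NⱼSⱼ.
Σ NⱼSⱼ = 20144·13.3 + 11404·16.1 = 451519.6.
n_{West} = 738·20144·13.3 / 451519.6 = 437.90.

437.90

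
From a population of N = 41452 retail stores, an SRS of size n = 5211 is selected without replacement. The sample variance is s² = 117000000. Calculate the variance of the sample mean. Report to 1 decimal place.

19630.0

Under SRS without replacement, Var(ȳ) = (1 − f)·s²/n with f = n/N = 5211/41452 = 0.12571167.
Var(ȳ) = (1 − 0.12571167)·117000000/5211 = 0.87428833·22452.504 = 19629.963.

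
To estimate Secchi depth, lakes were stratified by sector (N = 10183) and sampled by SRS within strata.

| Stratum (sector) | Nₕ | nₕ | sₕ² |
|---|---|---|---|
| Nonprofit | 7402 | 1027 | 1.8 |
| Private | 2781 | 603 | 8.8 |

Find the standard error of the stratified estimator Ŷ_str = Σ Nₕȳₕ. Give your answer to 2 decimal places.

Var(Ŷ_str) = Σₕ Nₕ²(1 − fₕ)sₕ²/nₕ.
Nonprofit: 7402²·(1 − 1027/7402)·1.8/1027 = 82704.917.
Private: 2781²·(1 − 603/2781)·8.8/603 = 88394.293.
Sum = 171099.21.
SE = √(171099.21) = 413.64.

413.64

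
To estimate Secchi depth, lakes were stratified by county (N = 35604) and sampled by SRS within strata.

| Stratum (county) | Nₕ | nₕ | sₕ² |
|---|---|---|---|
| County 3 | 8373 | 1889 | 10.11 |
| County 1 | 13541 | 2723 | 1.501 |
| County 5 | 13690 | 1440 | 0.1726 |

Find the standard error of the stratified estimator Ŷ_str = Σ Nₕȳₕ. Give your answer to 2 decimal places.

Var(Ŷ_str) = Σₕ Nₕ²(1 − fₕ)sₕ²/nₕ.
County 3: 8373²·(1 − 1889/8373)·10.11/1889 = 290565.
County 1: 13541²·(1 − 2723/13541)·1.501/2723 = 80747.813.
County 5: 13690²·(1 − 1440/13690)·0.1726/1440 = 20101.008.
Sum = 391413.82.
SE = √(391413.82) = 625.63.

625.63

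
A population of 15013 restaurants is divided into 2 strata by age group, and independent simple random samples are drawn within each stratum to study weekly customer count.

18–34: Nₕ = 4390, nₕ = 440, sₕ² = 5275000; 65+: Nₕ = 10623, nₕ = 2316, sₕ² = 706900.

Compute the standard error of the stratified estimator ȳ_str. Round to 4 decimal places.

Var(ȳ_str) = Σₕ Wₕ²(1 − fₕ)sₕ²/nₕ with Wₕ = Nₕ/N, N = 15013.
18–34: Wₕ = 0.29241324; term = 0.29241324²·(1 − 0.10022779)·5275000/440 = 922.35145.
65+: Wₕ = 0.70758676; term = 0.70758676²·(1 − 0.21801751)·706900/2316 = 119.50219.
Sum = 1041.8536.
SE = √(1041.8536) = 32.2778.

32.2778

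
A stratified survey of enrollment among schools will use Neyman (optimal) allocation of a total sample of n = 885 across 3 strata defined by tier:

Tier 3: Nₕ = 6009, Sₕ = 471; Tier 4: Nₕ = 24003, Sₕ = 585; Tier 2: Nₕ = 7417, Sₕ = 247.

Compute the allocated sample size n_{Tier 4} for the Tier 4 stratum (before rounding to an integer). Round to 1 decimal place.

Neyman allocation: nₕ = n·NₕSₕ / Σⱼ NⱼSⱼ.
Σ NⱼSⱼ = 6009·471 + 24003·585 + 7417·247 = 1.8703993 × 10^7.
n_{Tier 4} = 885·24003·585 / (1.8703993 × 10^7) = 664.4.

664.4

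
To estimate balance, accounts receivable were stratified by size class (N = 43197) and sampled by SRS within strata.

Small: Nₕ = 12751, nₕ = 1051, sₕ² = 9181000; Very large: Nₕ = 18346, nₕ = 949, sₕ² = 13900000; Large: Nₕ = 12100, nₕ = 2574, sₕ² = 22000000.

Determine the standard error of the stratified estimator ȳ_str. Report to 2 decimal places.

Var(ȳ_str) = Σₕ Wₕ²(1 − fₕ)sₕ²/nₕ with Wₕ = Nₕ/N, N = 43197.
Small: Wₕ = 0.29518254; term = 0.29518254²·(1 − 0.08242491)·9181000/1051 = 698.40961.
Very large: Wₕ = 0.42470542; term = 0.42470542²·(1 − 0.05172790)·13900000/949 = 2505.2852.
Large: Wₕ = 0.28011204; term = 0.28011204²·(1 − 0.21272727)·22000000/2574 = 527.9623.
Sum = 3731.6571.
SE = √(3731.6571) = 61.09.

61.09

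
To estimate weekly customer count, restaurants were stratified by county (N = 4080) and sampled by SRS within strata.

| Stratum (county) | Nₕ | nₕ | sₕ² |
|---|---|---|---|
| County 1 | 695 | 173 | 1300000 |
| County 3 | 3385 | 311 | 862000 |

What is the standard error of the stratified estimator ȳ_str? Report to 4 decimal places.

Var(ȳ_str) = Σₕ Wₕ²(1 − fₕ)sₕ²/nₕ with Wₕ = Nₕ/N, N = 4080.
County 1: Wₕ = 0.17034314; term = 0.17034314²·(1 − 0.24892086)·1300000/173 = 163.7692.
County 3: Wₕ = 0.82965686; term = 0.82965686²·(1 − 0.09187592)·862000/311 = 1732.5632.
Sum = 1896.3324.
SE = √(1896.3324) = 43.5469.

43.5469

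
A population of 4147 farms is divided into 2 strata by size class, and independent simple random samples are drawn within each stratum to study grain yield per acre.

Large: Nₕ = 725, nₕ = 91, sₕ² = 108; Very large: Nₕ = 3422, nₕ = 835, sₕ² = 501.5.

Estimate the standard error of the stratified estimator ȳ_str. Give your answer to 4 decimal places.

Var(ȳ_str) = Σₕ Wₕ²(1 − fₕ)sₕ²/nₕ with Wₕ = Nₕ/N, N = 4147.
Large: Wₕ = 0.17482517; term = 0.17482517²·(1 − 0.12551724)·108/91 = 0.031720612.
Very large: Wₕ = 0.82517483; term = 0.82517483²·(1 − 0.24400935)·501.5/835 = 0.30916678.
Sum = 0.34088739.
SE = √(0.34088739) = 0.5839.

0.5839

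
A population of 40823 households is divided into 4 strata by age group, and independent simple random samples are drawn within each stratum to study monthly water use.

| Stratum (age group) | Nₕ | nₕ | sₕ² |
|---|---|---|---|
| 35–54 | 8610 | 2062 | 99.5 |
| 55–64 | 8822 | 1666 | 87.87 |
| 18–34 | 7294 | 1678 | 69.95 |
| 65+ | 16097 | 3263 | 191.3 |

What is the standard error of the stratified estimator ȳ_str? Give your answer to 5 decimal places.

0.10919

Var(ȳ_str) = Σₕ Wₕ²(1 − fₕ)sₕ²/nₕ with Wₕ = Nₕ/N, N = 40823.
35–54: Wₕ = 0.21091052; term = 0.21091052²·(1 − 0.23948897)·99.5/2062 = 0.0016324369.
55–64: Wₕ = 0.21610367; term = 0.21610367²·(1 − 0.18884607)·87.87/1666 = 0.0019979894.
18–34: Wₕ = 0.17867379; term = 0.17867379²·(1 − 0.23005210)·69.95/1678 = 0.0010246576.
65+: Wₕ = 0.39431203; term = 0.39431203²·(1 − 0.20270858)·191.3/3263 = 0.0072676674.
Sum = 0.011922751.
SE = √(0.011922751) = 0.10919.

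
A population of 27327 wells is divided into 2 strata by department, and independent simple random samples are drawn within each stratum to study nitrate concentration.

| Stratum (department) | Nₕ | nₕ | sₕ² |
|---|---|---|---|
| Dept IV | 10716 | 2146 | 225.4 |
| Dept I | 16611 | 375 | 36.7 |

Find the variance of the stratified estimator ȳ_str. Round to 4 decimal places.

0.0483

Var(ȳ_str) = Σₕ Wₕ²(1 − fₕ)sₕ²/nₕ with Wₕ = Nₕ/N, N = 27327.
Dept IV: Wₕ = 0.39213964; term = 0.39213964²·(1 − 0.20026129)·225.4/2146 = 0.012916766.
Dept I: Wₕ = 0.60786036; term = 0.60786036²·(1 − 0.02257540)·36.7/375 = 0.035344814.
Sum = 0.04826158.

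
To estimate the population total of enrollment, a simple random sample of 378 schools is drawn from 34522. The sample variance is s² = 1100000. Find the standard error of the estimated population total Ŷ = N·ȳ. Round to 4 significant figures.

Var(Ŷ) = N²·Var(ȳ) = N²·(1 − n/N)·s²/n.
f = 378/34522 = 0.01094954; Var(ȳ) = 0.98905046·1100000/378 = 2878.1892.
Var(Ŷ) = 34522² · 2878.1892 = 3.4301352 × 10^12.
SE(Ŷ) = √(3.4301352 × 10^12) = 1.852 × 10^6.

1.852 × 10^6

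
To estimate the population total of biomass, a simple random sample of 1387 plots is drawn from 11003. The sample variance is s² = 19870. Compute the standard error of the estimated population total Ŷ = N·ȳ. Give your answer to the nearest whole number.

Var(Ŷ) = N²·Var(ȳ) = N²·(1 − n/N)·s²/n.
f = 1387/11003 = 0.12605653; Var(ȳ) = 0.87394347·19870/1387 = 12.520012.
Var(Ŷ) = 11003² · 12.520012 = 1.5157479 × 10^9.
SE(Ŷ) = √(1.5157479 × 10^9) = 38933.

38933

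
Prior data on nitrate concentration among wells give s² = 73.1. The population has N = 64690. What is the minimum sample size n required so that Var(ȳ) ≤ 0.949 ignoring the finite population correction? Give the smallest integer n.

78

Without fpc, n₀ = s²/D = 73.1/0.949 = 77.0285.
Rounding up, n = 78.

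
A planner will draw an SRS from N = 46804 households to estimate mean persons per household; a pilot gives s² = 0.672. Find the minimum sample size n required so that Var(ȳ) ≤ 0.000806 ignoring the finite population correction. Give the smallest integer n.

834

Without fpc, n₀ = s²/D = 0.672/0.000806 = 833.7469.
Rounding up, n = 834.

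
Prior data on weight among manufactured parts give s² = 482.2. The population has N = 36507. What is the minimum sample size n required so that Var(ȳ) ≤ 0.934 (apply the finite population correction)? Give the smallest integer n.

Without fpc, n₀ = s²/D = 482.2/0.934 = 516.2741.
With fpc, (1 − n/N)·s²/n ≤ D requires n ≥ n₀/(1 + n₀/N) = 516.2741/(1 + 516.2741/36507) = 509.0749.
Rounding up, n = 510.

510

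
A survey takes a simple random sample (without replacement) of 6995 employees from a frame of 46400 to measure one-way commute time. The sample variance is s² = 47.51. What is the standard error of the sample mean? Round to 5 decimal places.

Under SRS without replacement, Var(ȳ) = (1 − f)·s²/n with f = n/N = 6995/46400 = 0.15075431.
Var(ȳ) = (1 − 0.15075431)·47.51/6995 = 0.84924569·0.0067919943 = 0.0057680719.
SE(ȳ) = √(0.0057680719) = 0.07595.

0.07595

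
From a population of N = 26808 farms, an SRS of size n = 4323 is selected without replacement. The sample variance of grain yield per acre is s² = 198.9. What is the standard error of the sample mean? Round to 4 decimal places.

0.1964

Under SRS without replacement, Var(ȳ) = (1 − f)·s²/n with f = n/N = 4323/26808 = 0.16125783.
Var(ȳ) = (1 − 0.16125783)·198.9/4323 = 0.83874217·0.046009715 = 0.038590288.
SE(ȳ) = √(0.038590288) = 0.1964.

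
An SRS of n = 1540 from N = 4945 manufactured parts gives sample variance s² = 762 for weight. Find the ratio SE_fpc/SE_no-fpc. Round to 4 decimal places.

0.8298

f = n/N = 1540/4945 = 0.31142568.
SE_no-fpc = √(s²/n) = 0.70342391; SE_fpc = √((1−f)s²/n) = 0.58370382.
Ratio = √(1−f) = 0.82980378.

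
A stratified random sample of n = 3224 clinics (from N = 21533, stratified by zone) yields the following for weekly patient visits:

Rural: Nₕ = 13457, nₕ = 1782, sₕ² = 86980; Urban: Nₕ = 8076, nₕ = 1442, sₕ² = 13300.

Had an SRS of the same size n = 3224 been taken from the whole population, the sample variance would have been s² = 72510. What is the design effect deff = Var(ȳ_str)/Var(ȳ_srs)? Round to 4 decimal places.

0.9206

Var(ȳ_str) = Σ Wₕ²(1−fₕ)sₕ²/nₕ with Wₕ = Nₕ/21533:
  Rural: (13457/21533)²·(1−1782/13457)·86980/1782 = 16.538944
  Urban: (8076/21533)²·(1−1442/8076)·13300/1442 = 1.0657346
  → Var(ȳ_str) = 17.604679.
Var(ȳ_srs) = (1 − 3224/21533)·72510/3224 = 19.123305.
deff = 17.604679 / 19.123305 = 0.9206.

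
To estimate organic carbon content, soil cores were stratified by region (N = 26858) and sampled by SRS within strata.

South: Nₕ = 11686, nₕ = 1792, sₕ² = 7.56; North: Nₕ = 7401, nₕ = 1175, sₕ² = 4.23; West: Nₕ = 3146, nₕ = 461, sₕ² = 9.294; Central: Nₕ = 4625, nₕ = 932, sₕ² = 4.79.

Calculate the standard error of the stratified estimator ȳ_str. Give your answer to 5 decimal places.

Var(ȳ_str) = Σₕ Wₕ²(1 − fₕ)sₕ²/nₕ with Wₕ = Nₕ/N, N = 26858.
South: Wₕ = 0.43510314; term = 0.43510314²·(1 − 0.15334588)·7.56/1792 = 6.7619856 × 10^-4.
North: Wₕ = 0.27556035; term = 0.27556035²·(1 − 0.15876233)·4.23/1175 = 2.2996126 × 10^-4.
West: Wₕ = 0.11713456; term = 0.11713456²·(1 − 0.14653528)·9.294/461 = 2.3607903 × 10^-4.
Central: Wₕ = 0.17220195; term = 0.17220195²·(1 − 0.20151351)·4.79/932 = 1.2169236 × 10^-4.
Sum = 0.0012639312.
SE = √(0.0012639312) = 0.03555.

0.03555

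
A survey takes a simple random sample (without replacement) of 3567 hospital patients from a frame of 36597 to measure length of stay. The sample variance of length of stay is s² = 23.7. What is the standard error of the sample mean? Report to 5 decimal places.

Under SRS without replacement, Var(ȳ) = (1 − f)·s²/n with f = n/N = 3567/36597 = 0.09746701.
Var(ȳ) = (1 − 0.09746701)·23.7/3567 = 0.90253299·0.0066442389 = 0.0059966448.
SE(ȳ) = √(0.0059966448) = 0.07744.

0.07744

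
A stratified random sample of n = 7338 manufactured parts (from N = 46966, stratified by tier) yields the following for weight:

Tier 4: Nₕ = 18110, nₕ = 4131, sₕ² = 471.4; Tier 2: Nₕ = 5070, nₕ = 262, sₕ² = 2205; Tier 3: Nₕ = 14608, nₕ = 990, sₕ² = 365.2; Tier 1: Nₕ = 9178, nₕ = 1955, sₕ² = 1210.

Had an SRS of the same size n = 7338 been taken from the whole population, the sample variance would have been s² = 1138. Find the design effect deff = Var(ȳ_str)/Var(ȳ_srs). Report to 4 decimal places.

1.2073

Var(ȳ_str) = Σ Wₕ²(1−fₕ)sₕ²/nₕ with Wₕ = Nₕ/46966:
  Tier 4: (18110/46966)²·(1−4131/18110)·471.4/4131 = 0.013096697
  Tier 2: (5070/46966)²·(1−262/5070)·2205/262 = 0.093006344
  Tier 3: (14608/46966)²·(1−990/14608)·365.2/990 = 0.033268446
  Tier 1: (9178/46966)²·(1−1955/9178)·1210/1955 = 0.018601036
  → Var(ȳ_str) = 0.15797252.
Var(ȳ_srs) = (1 − 7338/46966)·1138/7338 = 0.13085283.
deff = 0.15797252 / 0.13085283 = 1.2073.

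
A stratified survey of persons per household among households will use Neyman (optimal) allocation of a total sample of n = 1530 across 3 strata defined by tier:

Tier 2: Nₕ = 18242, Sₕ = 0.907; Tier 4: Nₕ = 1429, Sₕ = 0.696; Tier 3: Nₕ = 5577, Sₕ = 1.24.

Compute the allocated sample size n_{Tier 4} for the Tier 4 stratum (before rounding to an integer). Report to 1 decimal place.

62.2

Neyman allocation: nₕ = n·NₕSₕ / Σⱼ NⱼSⱼ.
Σ NⱼSⱼ = 18242·0.907 + 1429·0.696 + 5577·1.24 = 24455.558.
n_{Tier 4} = 1530·1429·0.696 / 24455.558 = 62.2.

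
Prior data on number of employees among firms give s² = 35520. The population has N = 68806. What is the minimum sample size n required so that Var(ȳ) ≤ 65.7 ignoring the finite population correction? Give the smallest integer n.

Without fpc, n₀ = s²/D = 35520/65.7 = 540.6393.
Rounding up, n = 541.

541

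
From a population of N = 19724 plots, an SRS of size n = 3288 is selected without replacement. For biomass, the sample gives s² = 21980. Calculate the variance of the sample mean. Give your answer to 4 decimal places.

Under SRS without replacement, Var(ȳ) = (1 − f)·s²/n with f = n/N = 3288/19724 = 0.16670047.
Var(ȳ) = (1 − 0.16670047)·21980/3288 = 0.83329953·6.6849148 = 5.5705364.

5.5705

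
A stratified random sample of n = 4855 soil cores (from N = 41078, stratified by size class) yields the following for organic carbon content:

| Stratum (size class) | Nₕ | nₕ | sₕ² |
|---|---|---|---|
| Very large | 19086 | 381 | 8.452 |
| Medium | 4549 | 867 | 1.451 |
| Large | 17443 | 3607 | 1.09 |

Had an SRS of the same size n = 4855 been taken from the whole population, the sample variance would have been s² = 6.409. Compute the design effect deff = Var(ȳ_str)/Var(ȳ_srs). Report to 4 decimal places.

Var(ȳ_str) = Σ Wₕ²(1−fₕ)sₕ²/nₕ with Wₕ = Nₕ/41078:
  Very large: (19086/41078)²·(1−381/19086)·8.452/381 = 0.0046934107
  Medium: (4549/41078)²·(1−867/4549)·1.451/867 = 1.6612288 × 10^-5
  Large: (17443/41078)²·(1−3607/17443)·1.09/3607 = 4.322087 × 10^-5
  → Var(ȳ_str) = 0.0047532439.
Var(ȳ_srs) = (1 − 4855/41078)·6.409/4855 = 0.0011640621.
deff = 0.0047532439 / 0.0011640621 = 4.0833.

4.0833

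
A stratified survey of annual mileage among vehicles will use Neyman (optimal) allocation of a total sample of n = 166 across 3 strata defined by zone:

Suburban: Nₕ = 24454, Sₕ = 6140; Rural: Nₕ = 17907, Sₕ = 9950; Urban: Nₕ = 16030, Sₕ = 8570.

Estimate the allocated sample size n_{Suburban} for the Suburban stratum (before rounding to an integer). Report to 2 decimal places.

Neyman allocation: nₕ = n·NₕSₕ / Σⱼ NⱼSⱼ.
Σ NⱼSⱼ = 24454·6140 + 17907·9950 + 16030·8570 = 4.6569931 × 10^8.
n_{Suburban} = 166·24454·6140 / (4.6569931 × 10^8) = 53.52.

53.52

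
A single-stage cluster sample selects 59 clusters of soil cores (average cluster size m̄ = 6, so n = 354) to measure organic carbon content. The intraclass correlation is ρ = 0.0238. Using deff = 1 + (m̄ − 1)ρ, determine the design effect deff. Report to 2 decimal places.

1.12

deff = 1 + (6 − 1)·0.0238 = 1 + 0.119 = 1.119.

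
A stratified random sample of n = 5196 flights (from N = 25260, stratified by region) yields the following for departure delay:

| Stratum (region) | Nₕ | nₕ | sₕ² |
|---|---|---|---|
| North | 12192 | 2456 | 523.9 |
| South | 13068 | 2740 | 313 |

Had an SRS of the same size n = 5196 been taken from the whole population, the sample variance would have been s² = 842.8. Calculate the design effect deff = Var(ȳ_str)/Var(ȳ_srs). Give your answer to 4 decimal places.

Var(ȳ_str) = Σ Wₕ²(1−fₕ)sₕ²/nₕ with Wₕ = Nₕ/25260:
  North: (12192/25260)²·(1−2456/12192)·523.9/2456 = 0.039683399
  South: (13068/25260)²·(1−2740/13068)·313/2740 = 0.024163088
  → Var(ȳ_str) = 0.063846487.
Var(ȳ_srs) = (1 − 5196/25260)·842.8/5196 = 0.12883669.
deff = 0.063846487 / 0.12883669 = 0.4956.

0.4956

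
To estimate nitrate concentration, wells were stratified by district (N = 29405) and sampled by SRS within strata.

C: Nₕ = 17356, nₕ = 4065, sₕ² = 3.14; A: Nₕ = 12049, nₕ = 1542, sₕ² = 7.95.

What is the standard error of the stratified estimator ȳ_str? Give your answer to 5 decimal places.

0.03100

Var(ȳ_str) = Σₕ Wₕ²(1 − fₕ)sₕ²/nₕ with Wₕ = Nₕ/N, N = 29405.
C: Wₕ = 0.59023976; term = 0.59023976²·(1 − 0.23421295)·3.14/4065 = 2.0607914 × 10^-4.
A: Wₕ = 0.40976024; term = 0.40976024²·(1 − 0.12797743)·7.95/1542 = 7.5486645 × 10^-4.
Sum = 9.6094559 × 10^-4.
SE = √(9.6094559 × 10^-4) = 0.03100.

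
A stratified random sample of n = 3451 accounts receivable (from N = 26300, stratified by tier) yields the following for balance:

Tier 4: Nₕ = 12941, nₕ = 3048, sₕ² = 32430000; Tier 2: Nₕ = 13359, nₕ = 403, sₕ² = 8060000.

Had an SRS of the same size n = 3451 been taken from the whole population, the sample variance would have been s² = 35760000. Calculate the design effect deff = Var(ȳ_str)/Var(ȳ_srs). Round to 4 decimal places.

Var(ȳ_str) = Σ Wₕ²(1−fₕ)sₕ²/nₕ with Wₕ = Nₕ/26300:
  Tier 4: (12941/26300)²·(1−3048/12941)·32430000/3048 = 1969.3202
  Tier 2: (13359/26300)²·(1−403/13359)·8060000/403 = 5004.531
  → Var(ȳ_str) = 6973.8512.
Var(ȳ_srs) = (1 − 3451/26300)·35760000/3451 = 9002.518.
deff = 6973.8512 / 9002.518 = 0.7747.

0.7747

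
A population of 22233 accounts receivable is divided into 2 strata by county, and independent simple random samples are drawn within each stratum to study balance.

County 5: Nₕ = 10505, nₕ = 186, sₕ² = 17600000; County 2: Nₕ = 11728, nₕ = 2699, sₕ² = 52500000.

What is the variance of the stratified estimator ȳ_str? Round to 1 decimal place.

24917.9

Var(ȳ_str) = Σₕ Wₕ²(1 − fₕ)sₕ²/nₕ with Wₕ = Nₕ/N, N = 22233.
County 5: Wₕ = 0.47249584; term = 0.47249584²·(1 − 0.01770585)·17600000/186 = 20750.915.
County 2: Wₕ = 0.52750416; term = 0.52750416²·(1 − 0.23013302)·52500000/2699 = 4167.0038.
Sum = 24917.919.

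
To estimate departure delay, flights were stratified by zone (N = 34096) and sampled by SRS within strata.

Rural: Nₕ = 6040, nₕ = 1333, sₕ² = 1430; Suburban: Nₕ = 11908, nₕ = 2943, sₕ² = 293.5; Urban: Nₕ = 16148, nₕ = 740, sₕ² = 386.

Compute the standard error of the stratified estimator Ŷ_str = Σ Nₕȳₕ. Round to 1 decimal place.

13074.0

Var(Ŷ_str) = Σₕ Nₕ²(1 − fₕ)sₕ²/nₕ.
Rural: 6040²·(1 − 1333/6040)·1430/1333 = 3.04991 × 10^7.
Suburban: 11908²·(1 − 2943/11908)·293.5/2943 = 1.0646503 × 10^7.
Urban: 16148²·(1 − 740/16148)·386/740 = 1.2978383 × 10^8.
Sum = 1.7092943 × 10^8.
SE = √(1.7092943 × 10^8) = 13074.0.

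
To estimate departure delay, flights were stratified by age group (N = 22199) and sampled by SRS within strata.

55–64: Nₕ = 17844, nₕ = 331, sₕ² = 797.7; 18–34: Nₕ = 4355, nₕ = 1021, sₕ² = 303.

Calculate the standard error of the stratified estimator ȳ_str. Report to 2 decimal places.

1.24

Var(ȳ_str) = Σₕ Wₕ²(1 − fₕ)sₕ²/nₕ with Wₕ = Nₕ/N, N = 22199.
55–64: Wₕ = 0.80381999; term = 0.80381999²·(1 − 0.01854965)·797.7/331 = 1.528261.
18–34: Wₕ = 0.19618001; term = 0.19618001²·(1 − 0.23444317)·303/1021 = 0.0087438726.
Sum = 1.5370049.
SE = √(1.5370049) = 1.24.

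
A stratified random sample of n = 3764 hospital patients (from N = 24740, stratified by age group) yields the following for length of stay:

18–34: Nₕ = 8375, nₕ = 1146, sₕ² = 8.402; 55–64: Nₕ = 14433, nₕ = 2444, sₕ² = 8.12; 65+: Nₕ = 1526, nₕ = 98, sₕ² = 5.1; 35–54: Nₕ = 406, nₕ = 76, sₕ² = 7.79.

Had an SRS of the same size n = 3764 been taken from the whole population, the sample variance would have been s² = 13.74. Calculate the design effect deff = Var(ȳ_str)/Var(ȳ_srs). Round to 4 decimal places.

0.6049

Var(ȳ_str) = Σ Wₕ²(1−fₕ)sₕ²/nₕ with Wₕ = Nₕ/24740:
  18–34: (8375/24740)²·(1−1146/8375)·8.402/1146 = 7.2520654 × 10^-4
  55–64: (14433/24740)²·(1−2444/14433)·8.12/2444 = 9.3927986 × 10^-4
  65+: (1526/24740)²·(1−98/1526)·5.1/98 = 1.8527953 × 10^-4
  35–54: (406/24740)²·(1−76/406)·7.79/76 = 2.2436982 × 10^-5
  → Var(ȳ_str) = 0.0018722029.
Var(ȳ_srs) = (1 − 3764/24740)·13.74/3764 = 0.003094996.
deff = 0.0018722029 / 0.003094996 = 0.6049.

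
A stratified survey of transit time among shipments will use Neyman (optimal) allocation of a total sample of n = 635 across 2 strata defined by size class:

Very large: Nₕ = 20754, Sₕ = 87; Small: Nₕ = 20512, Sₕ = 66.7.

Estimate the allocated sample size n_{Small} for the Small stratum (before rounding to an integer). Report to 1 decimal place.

273.7

Neyman allocation: nₕ = n·NₕSₕ / Σⱼ NⱼSⱼ.
Σ NⱼSⱼ = 20754·87 + 20512·66.7 = 3.1737484 × 10^6.
n_{Small} = 635·20512·66.7 / (3.1737484 × 10^6) = 273.7.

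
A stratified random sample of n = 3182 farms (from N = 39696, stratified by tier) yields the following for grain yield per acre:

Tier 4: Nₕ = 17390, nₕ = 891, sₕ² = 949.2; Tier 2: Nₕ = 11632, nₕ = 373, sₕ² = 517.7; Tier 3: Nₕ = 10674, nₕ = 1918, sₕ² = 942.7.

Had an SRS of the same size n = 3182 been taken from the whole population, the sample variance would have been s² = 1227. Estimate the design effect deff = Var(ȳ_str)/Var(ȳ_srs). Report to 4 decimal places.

Var(ȳ_str) = Σ Wₕ²(1−fₕ)sₕ²/nₕ with Wₕ = Nₕ/39696:
  Tier 4: (17390/39696)²·(1−891/17390)·949.2/891 = 0.1939741
  Tier 2: (11632/39696)²·(1−373/11632)·517.7/373 = 0.11535331
  Tier 3: (10674/39696)²·(1−1918/10674)·942.7/1918 = 0.029151732
  → Var(ȳ_str) = 0.33847914.
Var(ȳ_srs) = (1 − 3182/39696)·1227/3182 = 0.35469662.
deff = 0.33847914 / 0.35469662 = 0.9543.

0.9543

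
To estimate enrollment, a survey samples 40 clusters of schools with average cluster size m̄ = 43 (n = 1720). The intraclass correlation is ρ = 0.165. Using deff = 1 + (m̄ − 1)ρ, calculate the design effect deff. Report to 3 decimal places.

7.930

deff = 1 + (43 − 1)·0.165 = 1 + 6.93 = 7.93.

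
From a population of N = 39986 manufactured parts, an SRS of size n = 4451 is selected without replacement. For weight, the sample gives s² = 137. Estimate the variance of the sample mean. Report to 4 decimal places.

Under SRS without replacement, Var(ȳ) = (1 − f)·s²/n with f = n/N = 4451/39986 = 0.11131396.
Var(ȳ) = (1 − 0.11131396)·137/4451 = 0.88868604·0.0307796 = 0.027353401.

0.0274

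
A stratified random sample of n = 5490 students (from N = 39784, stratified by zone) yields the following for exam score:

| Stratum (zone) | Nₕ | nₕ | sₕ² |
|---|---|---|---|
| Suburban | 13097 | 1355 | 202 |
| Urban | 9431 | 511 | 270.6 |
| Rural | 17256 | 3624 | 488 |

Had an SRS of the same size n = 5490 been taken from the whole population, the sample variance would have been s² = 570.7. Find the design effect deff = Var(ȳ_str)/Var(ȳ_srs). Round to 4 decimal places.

0.6991

Var(ȳ_str) = Σ Wₕ²(1−fₕ)sₕ²/nₕ with Wₕ = Nₕ/39784:
  Suburban: (13097/39784)²·(1−1355/13097)·202/1355 = 0.014484686
  Urban: (9431/39784)²·(1−511/9431)·270.6/511 = 0.028145735
  Rural: (17256/39784)²·(1−3624/17256)·488/3624 = 0.020013104
  → Var(ȳ_str) = 0.062643525.
Var(ȳ_srs) = (1 − 5490/39784)·570.7/5490 = 0.089607678.
deff = 0.062643525 / 0.089607678 = 0.6991.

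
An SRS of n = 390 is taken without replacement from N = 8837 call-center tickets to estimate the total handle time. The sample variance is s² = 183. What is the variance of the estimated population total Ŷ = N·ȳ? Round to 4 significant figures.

Var(Ŷ) = N²·Var(ȳ) = N²·(1 − n/N)·s²/n.
f = 390/8837 = 0.04413262; Var(ȳ) = 0.95586738·183/390 = 0.44852238.
Var(Ŷ) = 8837² · 0.44852238 = 3.5026265 × 10^7.

3.503 × 10^7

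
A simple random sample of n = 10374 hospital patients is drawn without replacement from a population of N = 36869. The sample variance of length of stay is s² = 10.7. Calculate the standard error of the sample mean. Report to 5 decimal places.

Under SRS without replacement, Var(ȳ) = (1 − f)·s²/n with f = n/N = 10374/36869 = 0.28137460.
Var(ȳ) = (1 − 0.28137460)·10.7/10374 = 0.71862540·0.0010314247 = 7.41208 × 10^-4.
SE(ȳ) = √(7.41208 × 10^-4) = 0.02723.

0.02723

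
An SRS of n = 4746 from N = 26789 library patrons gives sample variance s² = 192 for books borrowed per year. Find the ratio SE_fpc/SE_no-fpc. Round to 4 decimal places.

0.9071

f = n/N = 4746/26789 = 0.17716227.
SE_no-fpc = √(s²/n) = 0.20113458; SE_fpc = √((1−f)s²/n) = 0.18244999.
Ratio = √(1−f) = 0.90710404.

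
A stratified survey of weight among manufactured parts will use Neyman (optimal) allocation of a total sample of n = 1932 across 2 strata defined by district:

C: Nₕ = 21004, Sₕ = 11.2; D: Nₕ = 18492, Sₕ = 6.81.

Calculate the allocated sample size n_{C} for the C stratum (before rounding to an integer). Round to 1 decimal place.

1258.4

Neyman allocation: nₕ = n·NₕSₕ / Σⱼ NⱼSⱼ.
Σ NⱼSⱼ = 21004·11.2 + 18492·6.81 = 361175.32.
n_{C} = 1932·21004·11.2 / 361175.32 = 1258.4.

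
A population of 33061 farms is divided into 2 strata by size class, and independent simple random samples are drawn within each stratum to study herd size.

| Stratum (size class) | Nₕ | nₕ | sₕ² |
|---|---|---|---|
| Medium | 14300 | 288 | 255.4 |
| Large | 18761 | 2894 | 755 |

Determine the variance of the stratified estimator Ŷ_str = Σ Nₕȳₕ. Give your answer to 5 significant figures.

Var(Ŷ_str) = Σₕ Nₕ²(1 − fₕ)sₕ²/nₕ.
Medium: 14300²·(1 − 288/14300)·255.4/288 = 1.7769065 × 10^8.
Large: 18761²·(1 − 2894/18761)·755/2894 = 7.766033 × 10^7.
Sum = 2.5535098 × 10^8.

2.5535 × 10^8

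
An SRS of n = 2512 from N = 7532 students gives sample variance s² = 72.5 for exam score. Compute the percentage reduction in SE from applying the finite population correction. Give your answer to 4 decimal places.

18.3612

f = n/N = 2512/7532 = 0.33351036.
SE_no-fpc = √(s²/n) = 0.16988662; SE_fpc = √((1−f)s²/n) = 0.13869343.
Ratio = √(1−f) = 0.81638817. Reduction = 100·(1 − 0.81638817) = 18.3612%.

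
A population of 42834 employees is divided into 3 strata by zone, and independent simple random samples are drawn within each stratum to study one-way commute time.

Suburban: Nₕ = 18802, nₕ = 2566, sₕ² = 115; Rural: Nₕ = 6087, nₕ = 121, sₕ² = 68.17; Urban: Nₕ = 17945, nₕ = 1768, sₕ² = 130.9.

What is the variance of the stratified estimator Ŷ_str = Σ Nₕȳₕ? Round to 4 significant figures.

5.563 × 10^7

Var(Ŷ_str) = Σₕ Nₕ²(1 − fₕ)sₕ²/nₕ.
Suburban: 18802²·(1 − 2566/18802)·115/2566 = 1.3681203 × 10^7.
Rural: 6087²·(1 − 121/6087)·68.17/121 = 2.0459474 × 10^7.
Urban: 17945²·(1 − 1768/17945)·130.9/1768 = 2.1493089 × 10^7.
Sum = 5.5633766 × 10^7.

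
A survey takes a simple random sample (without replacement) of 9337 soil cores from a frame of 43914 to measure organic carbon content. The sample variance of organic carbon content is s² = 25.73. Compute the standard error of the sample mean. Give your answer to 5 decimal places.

0.04658

Under SRS without replacement, Var(ȳ) = (1 − f)·s²/n with f = n/N = 9337/43914 = 0.21262012.
Var(ȳ) = (1 − 0.21262012)·25.73/9337 = 0.78737988·0.0027557031 = 0.0021697852.
SE(ȳ) = √(0.0021697852) = 0.04658.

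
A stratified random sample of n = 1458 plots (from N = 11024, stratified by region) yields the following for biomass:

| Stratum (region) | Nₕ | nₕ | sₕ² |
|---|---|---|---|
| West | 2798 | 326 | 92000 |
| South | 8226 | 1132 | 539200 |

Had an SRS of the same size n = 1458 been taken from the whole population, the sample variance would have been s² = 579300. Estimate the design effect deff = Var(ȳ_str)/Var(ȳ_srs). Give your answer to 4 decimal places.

0.7100

Var(ȳ_str) = Σ Wₕ²(1−fₕ)sₕ²/nₕ with Wₕ = Nₕ/11024:
  West: (2798/11024)²·(1−326/2798)·92000/326 = 16.06157
  South: (8226/11024)²·(1−1132/8226)·539200/1132 = 228.72042
  → Var(ȳ_str) = 244.78199.
Var(ȳ_srs) = (1 − 1458/11024)·579300/1458 = 344.77612.
deff = 244.78199 / 344.77612 = 0.7100.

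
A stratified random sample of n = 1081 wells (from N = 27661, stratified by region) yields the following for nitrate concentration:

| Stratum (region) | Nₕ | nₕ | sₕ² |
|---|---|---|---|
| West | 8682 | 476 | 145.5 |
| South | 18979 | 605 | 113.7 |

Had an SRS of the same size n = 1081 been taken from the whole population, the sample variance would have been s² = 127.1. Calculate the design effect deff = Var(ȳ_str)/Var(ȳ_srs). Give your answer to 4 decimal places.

1.0100

Var(ȳ_str) = Σ Wₕ²(1−fₕ)sₕ²/nₕ with Wₕ = Nₕ/27661:
  West: (8682/27661)²·(1−476/8682)·145.5/476 = 0.028462404
  South: (18979/27661)²·(1−605/18979)·113.7/605 = 0.085653749
  → Var(ȳ_str) = 0.11411615.
Var(ȳ_srs) = (1 − 1081/27661)·127.1/1081 = 0.1129814.
deff = 0.11411615 / 0.1129814 = 1.0100.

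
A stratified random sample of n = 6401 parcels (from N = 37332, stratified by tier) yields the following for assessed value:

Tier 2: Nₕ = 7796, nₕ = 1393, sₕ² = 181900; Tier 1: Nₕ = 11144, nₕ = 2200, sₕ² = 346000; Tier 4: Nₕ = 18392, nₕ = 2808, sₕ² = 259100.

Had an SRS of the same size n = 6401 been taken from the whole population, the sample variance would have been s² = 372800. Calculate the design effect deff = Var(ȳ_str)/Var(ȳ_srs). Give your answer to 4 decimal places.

Var(ȳ_str) = Σ Wₕ²(1−fₕ)sₕ²/nₕ with Wₕ = Nₕ/37332:
  Tier 2: (7796/37332)²·(1−1393/7796)·181900/1393 = 4.6770757
  Tier 1: (11144/37332)²·(1−2200/11144)·346000/2200 = 11.247702
  Tier 4: (18392/37332)²·(1−2808/18392)·259100/2808 = 18.976482
  → Var(ȳ_str) = 34.90126.
Var(ȳ_srs) = (1 − 6401/37332)·372800/6401 = 48.254829.
deff = 34.90126 / 48.254829 = 0.7233.

0.7233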